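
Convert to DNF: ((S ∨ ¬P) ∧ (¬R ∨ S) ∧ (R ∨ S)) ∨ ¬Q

S ∨ ¬Q

((S ∨ ¬P) ∧ (¬R ∨ S) ∧ (R ∨ S)) ∨ ¬Q
⇔ (S ∧ ¬R ∧ R) ∨ (S ∧ ¬R ∧ S) ∨ (S ∧ S ∧ R) ∨ (S ∧ S ∧ S) ∨ (¬P ∧ ¬R ∧ R) ∨ (¬P ∧ ¬R ∧ S) ∨ (¬P ∧ S ∧ R) ∨ (¬P ∧ S ∧ S) ∨ ¬Q   [distribute ∧ over ∨]
⇔ S ∨ ¬Q   [simplify]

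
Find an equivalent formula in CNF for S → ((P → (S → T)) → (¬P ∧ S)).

¬S ∨ ¬T ∨ ¬P

S → ((P → (S → T)) → (¬P ∧ S))
≡ ¬S ∨ ((P → (S → T)) → (¬P ∧ S))   [eliminate →]
≡ ¬S ∨ ¬(P → (S → T)) ∨ (¬P ∧ S)   [eliminate →]
≡ ¬S ∨ ¬(¬P ∨ (S → T)) ∨ (¬P ∧ S)   [eliminate →]
≡ ¬S ∨ ¬(¬P ∨ ¬S ∨ T) ∨ (¬P ∧ S)   [eliminate →]
≡ ¬S ∨ (¬¬P ∧ ¬¬S ∧ ¬T) ∨ (¬P ∧ S)   [De Morgan]
≡ ¬S ∨ (P ∧ ¬¬S ∧ ¬T) ∨ (¬P ∧ S)   [double negation]
≡ ¬S ∨ (P ∧ S ∧ ¬T) ∨ (¬P ∧ S)   [double negation]
≡ (¬S ∨ P ∨ ¬P) ∧ (¬S ∨ P ∨ S) ∧ (¬S ∨ S ∨ ¬P) ∧ (¬S ∨ S ∨ S) ∧ (¬S ∨ ¬T ∨ ¬P) ∧ (¬S ∨ ¬T ∨ S)   [distribute ∨ over ∧]
≡ ¬S ∨ ¬T ∨ ¬P   [simplify]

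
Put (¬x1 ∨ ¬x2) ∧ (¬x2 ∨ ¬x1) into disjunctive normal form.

(¬x1 ∨ ¬x2) ∧ (¬x2 ∨ ¬x1)
≡ ¬x1 ∧ ¬x2 ∨ ¬x1 ∧ ¬x1 ∨ ¬x2 ∧ ¬x2 ∨ ¬x2 ∧ ¬x1   [distribute ∧ over ∨]
≡ ¬x1 ∨ ¬x2   [simplify]

¬x1 ∨ ¬x2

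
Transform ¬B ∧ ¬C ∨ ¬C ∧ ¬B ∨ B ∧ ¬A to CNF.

¬B ∧ ¬C ∨ ¬C ∧ ¬B ∨ B ∧ ¬A
≡ (¬B ∨ ¬C ∨ B) ∧ (¬B ∨ ¬C ∨ ¬A) ∧ (¬B ∨ ¬B ∨ B) ∧ (¬B ∨ ¬B ∨ ¬A) ∧ (¬C ∨ ¬C ∨ B) ∧ (¬C ∨ ¬C ∨ ¬A) ∧ (¬C ∨ ¬B ∨ B) ∧ (¬C ∨ ¬B ∨ ¬A)   [distribute ∨ over ∧]
≡ (¬B ∨ ¬A) ∧ (¬C ∨ B) ∧ (¬C ∨ ¬A)   [simplify]

(¬B ∨ ¬A) ∧ (¬C ∨ B) ∧ (¬C ∨ ¬A)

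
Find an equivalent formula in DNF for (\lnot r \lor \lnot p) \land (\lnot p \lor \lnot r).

(\lnot r \lor \lnot p) \land (\lnot p \lor \lnot r)
⇔ (\lnot r \land \lnot p) \lor (\lnot r \land \lnot r) \lor (\lnot p \land \lnot p) \lor (\lnot p \land \lnot r)   [distribute \land over \lor]
⇔ \lnot r \lor \lnot p   [simplify]

\lnot r \lor \lnot p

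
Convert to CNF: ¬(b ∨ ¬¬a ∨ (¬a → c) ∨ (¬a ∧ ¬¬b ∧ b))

¬(b ∨ ¬¬a ∨ (¬a → c) ∨ (¬a ∧ ¬¬b ∧ b))
≡ ¬(b ∨ ¬¬a ∨ ¬¬a ∨ c ∨ (¬a ∧ ¬¬b ∧ b))   [eliminate →]
≡ ¬b ∧ ¬¬¬a ∧ ¬¬¬a ∧ ¬c ∧ ¬(¬a ∧ ¬¬b ∧ b)   [De Morgan]
≡ ¬b ∧ ¬a ∧ ¬¬¬a ∧ ¬c ∧ ¬(¬a ∧ ¬¬b ∧ b)   [double negation]
≡ ¬b ∧ ¬a ∧ ¬a ∧ ¬c ∧ ¬(¬a ∧ ¬¬b ∧ b)   [double negation]
≡ ¬b ∧ ¬a ∧ ¬a ∧ ¬c ∧ (¬¬a ∨ ¬¬¬b ∨ ¬b)   [De Morgan]
≡ ¬b ∧ ¬a ∧ ¬a ∧ ¬c ∧ (a ∨ ¬¬¬b ∨ ¬b)   [double negation]
≡ ¬b ∧ ¬a ∧ ¬a ∧ ¬c ∧ (a ∨ ¬b ∨ ¬b)   [double negation]
≡ ¬b ∧ ¬a ∧ ¬c   [simplify]

¬b ∧ ¬a ∧ ¬c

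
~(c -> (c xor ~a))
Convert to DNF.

~(c -> (c xor ~a))
≡ ~(~c | (c xor ~a))   [eliminate ->]
≡ ~(~c | (c & ~~a) | (~c & ~a))   [expand xor]
≡ ~~c & ~(c & ~~a) & ~(~c & ~a)   [De Morgan]
≡ c & ~(c & ~~a) & ~(~c & ~a)   [double negation]
≡ c & (~c | ~~~a) & ~(~c & ~a)   [De Morgan]
≡ c & (~c | ~a) & ~(~c & ~a)   [double negation]
≡ c & (~c | ~a) & (~~c | ~~a)   [De Morgan]
≡ c & (~c | ~a) & (c | ~~a)   [double negation]
≡ c & (~c | ~a) & (c | a)   [double negation]
≡ (c & ~c & c) | (c & ~c & a) | (c & ~a & c) | (c & ~a & a)   [distribute & over |]
≡ c & ~a   [simplify]

c & ~a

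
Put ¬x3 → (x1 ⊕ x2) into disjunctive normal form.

¬x3 → (x1 ⊕ x2)
⇔ ¬¬x3 ∨ (x1 ⊕ x2)   — eliminate →
⇔ ¬¬x3 ∨ (x1 ∧ ¬x2) ∨ (¬x1 ∧ x2)   — expand ⊕
⇔ x3 ∨ (x1 ∧ ¬x2) ∨ (¬x1 ∧ x2)   — double negation

x3 ∨ (x1 ∧ ¬x2) ∨ (¬x1 ∧ x2)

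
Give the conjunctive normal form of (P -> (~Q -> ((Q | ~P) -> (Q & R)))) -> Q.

(P | Q) & (Q | ~P)

(P -> (~Q -> ((Q | ~P) -> (Q & R)))) -> Q
= ~(P -> (~Q -> ((Q | ~P) -> (Q & R)))) | Q   (eliminate ->)
= ~(~P | (~Q -> ((Q | ~P) -> (Q & R)))) | Q   (eliminate ->)
= ~(~P | ~~Q | ((Q | ~P) -> (Q & R))) | Q   (eliminate ->)
= ~(~P | ~~Q | ~(Q | ~P) | (Q & R)) | Q   (eliminate ->)
= (~~P & ~~~Q & ~~(Q | ~P) & ~(Q & R)) | Q   (De Morgan)
= (P & ~~~Q & ~~(Q | ~P) & ~(Q & R)) | Q   (double negation)
= (P & ~Q & ~~(Q | ~P) & ~(Q & R)) | Q   (double negation)
= (P & ~Q & (Q | ~P) & ~(Q & R)) | Q   (double negation)
= (P & ~Q & (Q | ~P) & (~Q | ~R)) | Q   (De Morgan)
= (P | Q) & (~Q | Q) & (Q | ~P | Q) & (~Q | ~R | Q)   (distribute | over &)
= (P | Q) & (Q | ~P)   (simplify)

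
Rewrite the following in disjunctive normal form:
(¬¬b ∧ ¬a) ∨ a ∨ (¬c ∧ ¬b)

(¬¬b ∧ ¬a) ∨ a ∨ (¬c ∧ ¬b)
≡ (b ∧ ¬a) ∨ a ∨ (¬c ∧ ¬b)   — double negation

(b ∧ ¬a) ∨ a ∨ (¬c ∧ ¬b)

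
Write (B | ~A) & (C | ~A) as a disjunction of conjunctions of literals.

(B & C) | ~A

(B | ~A) & (C | ~A)
≡ (B & C) | (B & ~A) | (~A & C) | (~A & ~A)   (distribute & over |)
≡ (B & C) | ~A   (simplify)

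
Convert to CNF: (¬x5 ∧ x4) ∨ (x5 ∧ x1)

(¬x5 ∧ x4) ∨ (x5 ∧ x1)
⇔ (¬x5 ∨ x5) ∧ (¬x5 ∨ x1) ∧ (x4 ∨ x5) ∧ (x4 ∨ x1)   [distribute ∨ over ∧]
⇔ (¬x5 ∨ x1) ∧ (x4 ∨ x5) ∧ (x4 ∨ x1)   [simplify]

(¬x5 ∨ x1) ∧ (x4 ∨ x5) ∧ (x4 ∨ x1)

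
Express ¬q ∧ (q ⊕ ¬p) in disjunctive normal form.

¬q ∧ ¬p

¬q ∧ (q ⊕ ¬p)
≡ ¬q ∧ ((q ∧ ¬¬p) ∨ (¬q ∧ ¬p))
≡ ¬q ∧ ((q ∧ p) ∨ (¬q ∧ ¬p))
≡ (¬q ∧ q ∧ p) ∨ (¬q ∧ ¬q ∧ ¬p)
≡ ¬q ∧ ¬p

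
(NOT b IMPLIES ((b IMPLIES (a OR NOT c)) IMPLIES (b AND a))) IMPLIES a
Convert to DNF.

NOT b OR a

(NOT b IMPLIES ((b IMPLIES (a OR NOT c)) IMPLIES (b AND a))) IMPLIES a
≡ NOT (NOT b IMPLIES ((b IMPLIES (a OR NOT c)) IMPLIES (b AND a))) OR a   [eliminate IMPLIES]
≡ NOT (NOT NOT b OR ((b IMPLIES (a OR NOT c)) IMPLIES (b AND a))) OR a   [eliminate IMPLIES]
≡ NOT (NOT NOT b OR NOT (b IMPLIES (a OR NOT c)) OR (b AND a)) OR a   [eliminate IMPLIES]
≡ NOT (NOT NOT b OR NOT (NOT b OR a OR NOT c) OR (b AND a)) OR a   [eliminate IMPLIES]
≡ (NOT NOT NOT b AND NOT NOT (NOT b OR a OR NOT c) AND NOT (b AND a)) OR a   [De Morgan]
≡ (NOT b AND NOT NOT (NOT b OR a OR NOT c) AND NOT (b AND a)) OR a   [double negation]
≡ (NOT b AND (NOT b OR a OR NOT c) AND NOT (b AND a)) OR a   [double negation]
≡ (NOT b AND (NOT b OR a OR NOT c) AND (NOT b OR NOT a)) OR a   [De Morgan]
≡ (NOT b AND NOT b AND NOT b) OR (NOT b AND NOT b AND NOT a) OR (NOT b AND a AND NOT b) OR (NOT b AND a AND NOT a) OR (NOT b AND NOT c AND NOT b) OR (NOT b AND NOT c AND NOT a) OR a   [distribute AND over OR]
≡ NOT b OR a   [simplify]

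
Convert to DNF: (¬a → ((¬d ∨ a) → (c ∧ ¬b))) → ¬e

(¬a ∧ ¬d ∧ ¬c) ∨ (¬a ∧ ¬d ∧ b) ∨ ¬e

(¬a → ((¬d ∨ a) → (c ∧ ¬b))) → ¬e
≡ ¬(¬a → ((¬d ∨ a) → (c ∧ ¬b))) ∨ ¬e   [eliminate →]
≡ ¬(¬¬a ∨ ((¬d ∨ a) → (c ∧ ¬b))) ∨ ¬e   [eliminate →]
≡ ¬(¬¬a ∨ ¬(¬d ∨ a) ∨ (c ∧ ¬b)) ∨ ¬e   [eliminate →]
≡ (¬¬¬a ∧ ¬¬(¬d ∨ a) ∧ ¬(c ∧ ¬b)) ∨ ¬e   [De Morgan]
≡ (¬a ∧ ¬¬(¬d ∨ a) ∧ ¬(c ∧ ¬b)) ∨ ¬e   [double negation]
≡ (¬a ∧ (¬d ∨ a) ∧ ¬(c ∧ ¬b)) ∨ ¬e   [double negation]
≡ (¬a ∧ (¬d ∨ a) ∧ (¬c ∨ ¬¬b)) ∨ ¬e   [De Morgan]
≡ (¬a ∧ (¬d ∨ a) ∧ (¬c ∨ b)) ∨ ¬e   [double negation]
≡ (¬a ∧ ¬d ∧ ¬c) ∨ (¬a ∧ ¬d ∧ b) ∨ (¬a ∧ a ∧ ¬c) ∨ (¬a ∧ a ∧ b) ∨ ¬e   [distribute ∧ over ∨]
≡ (¬a ∧ ¬d ∧ ¬c) ∨ (¬a ∧ ¬d ∧ b) ∨ ¬e   [simplify]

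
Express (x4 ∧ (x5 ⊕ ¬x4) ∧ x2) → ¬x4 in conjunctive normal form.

(x4 ∧ (x5 ⊕ ¬x4) ∧ x2) → ¬x4
≡ ¬(x4 ∧ (x5 ⊕ ¬x4) ∧ x2) ∨ ¬x4   [eliminate →]
≡ ¬(x4 ∧ (x5 ∨ ¬x4) ∧ ¬(x5 ∧ ¬x4) ∧ x2) ∨ ¬x4   [expand ⊕]
≡ ¬x4 ∨ ¬(x5 ∨ ¬x4) ∨ ¬¬(x5 ∧ ¬x4) ∨ ¬x2 ∨ ¬x4   [De Morgan]
≡ ¬x4 ∨ (¬x5 ∧ ¬¬x4) ∨ ¬¬(x5 ∧ ¬x4) ∨ ¬x2 ∨ ¬x4   [De Morgan]
≡ ¬x4 ∨ (¬x5 ∧ x4) ∨ ¬¬(x5 ∧ ¬x4) ∨ ¬x2 ∨ ¬x4   [double negation]
≡ ¬x4 ∨ (¬x5 ∧ x4) ∨ (x5 ∧ ¬x4) ∨ ¬x2 ∨ ¬x4   [double negation]
≡ (¬x4 ∨ ¬x5 ∨ x5 ∨ ¬x2 ∨ ¬x4) ∧ (¬x4 ∨ ¬x5 ∨ ¬x4 ∨ ¬x2 ∨ ¬x4) ∧ (¬x4 ∨ x4 ∨ x5 ∨ ¬x2 ∨ ¬x4) ∧ (¬x4 ∨ x4 ∨ ¬x4 ∨ ¬x2 ∨ ¬x4)   [distribute ∨ over ∧]
≡ ¬x4 ∨ ¬x5 ∨ ¬x2   [simplify]

¬x4 ∨ ¬x5 ∨ ¬x2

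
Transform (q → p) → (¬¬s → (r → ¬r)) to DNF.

(q → p) → (¬¬s → (r → ¬r))
≡ ¬(q → p) ∨ (¬¬s → (r → ¬r))   (eliminate →)
≡ ¬(¬q ∨ p) ∨ (¬¬s → (r → ¬r))   (eliminate →)
≡ ¬(¬q ∨ p) ∨ ¬¬¬s ∨ (r → ¬r)   (eliminate →)
≡ ¬(¬q ∨ p) ∨ ¬¬¬s ∨ ¬r ∨ ¬r   (eliminate →)
≡ (¬¬q ∧ ¬p) ∨ ¬¬¬s ∨ ¬r ∨ ¬r   (De Morgan)
≡ (q ∧ ¬p) ∨ ¬¬¬s ∨ ¬r ∨ ¬r   (double negation)
≡ (q ∧ ¬p) ∨ ¬s ∨ ¬r ∨ ¬r   (double negation)
≡ (q ∧ ¬p) ∨ ¬s ∨ ¬r   (simplify)

(q ∧ ¬p) ∨ ¬s ∨ ¬r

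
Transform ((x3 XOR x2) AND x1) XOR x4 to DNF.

(x3 AND NOT x2 AND x1 AND NOT x4) OR (NOT x3 AND x2 AND x1 AND NOT x4) OR (NOT x3 AND NOT x2 AND x4) OR (x2 AND x3 AND x4) OR (NOT x1 AND x4)

((x3 XOR x2) AND x1) XOR x4
≡ ((x3 XOR x2) AND x1 AND NOT x4) OR (NOT ((x3 XOR x2) AND x1) AND x4)   [expand XOR]
≡ (((x3 AND NOT x2) OR (NOT x3 AND x2)) AND x1 AND NOT x4) OR (NOT ((x3 XOR x2) AND x1) AND x4)   [expand XOR]
≡ (((x3 AND NOT x2) OR (NOT x3 AND x2)) AND x1 AND NOT x4) OR (NOT (((x3 AND NOT x2) OR (NOT x3 AND x2)) AND x1) AND x4)   [expand XOR]
≡ (((x3 AND NOT x2) OR (NOT x3 AND x2)) AND x1 AND NOT x4) OR ((NOT ((x3 AND NOT x2) OR (NOT x3 AND x2)) OR NOT x1) AND x4)   [De Morgan]
≡ (((x3 AND NOT x2) OR (NOT x3 AND x2)) AND x1 AND NOT x4) OR (((NOT (x3 AND NOT x2) AND NOT (NOT x3 AND x2)) OR NOT x1) AND x4)   [De Morgan]
≡ (((x3 AND NOT x2) OR (NOT x3 AND x2)) AND x1 AND NOT x4) OR ((((NOT x3 OR NOT NOT x2) AND NOT (NOT x3 AND x2)) OR NOT x1) AND x4)   [De Morgan]
≡ (((x3 AND NOT x2) OR (NOT x3 AND x2)) AND x1 AND NOT x4) OR ((((NOT x3 OR x2) AND NOT (NOT x3 AND x2)) OR NOT x1) AND x4)   [double negation]
≡ (((x3 AND NOT x2) OR (NOT x3 AND x2)) AND x1 AND NOT x4) OR ((((NOT x3 OR x2) AND (NOT NOT x3 OR NOT x2)) OR NOT x1) AND x4)   [De Morgan]
≡ (((x3 AND NOT x2) OR (NOT x3 AND x2)) AND x1 AND NOT x4) OR ((((NOT x3 OR x2) AND (x3 OR NOT x2)) OR NOT x1) AND x4)   [double negation]
≡ (x3 AND NOT x2 AND x1 AND NOT x4) OR (NOT x3 AND x2 AND x1 AND NOT x4) OR (NOT x3 AND x3 AND x4) OR (NOT x3 AND NOT x2 AND x4) OR (x2 AND x3 AND x4) OR (x2 AND NOT x2 AND x4) OR (NOT x1 AND x4)   [distribute AND over OR]
≡ (x3 AND NOT x2 AND x1 AND NOT x4) OR (NOT x3 AND x2 AND x1 AND NOT x4) OR (NOT x3 AND NOT x2 AND x4) OR (x2 AND x3 AND x4) OR (NOT x1 AND x4)   [simplify]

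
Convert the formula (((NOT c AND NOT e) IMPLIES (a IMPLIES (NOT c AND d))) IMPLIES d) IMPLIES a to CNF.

(((NOT c AND NOT e) IMPLIES (a IMPLIES (NOT c AND d))) IMPLIES d) IMPLIES a
= NOT (((NOT c AND NOT e) IMPLIES (a IMPLIES (NOT c AND d))) IMPLIES d) OR a   [eliminate IMPLIES]
= NOT (NOT ((NOT c AND NOT e) IMPLIES (a IMPLIES (NOT c AND d))) OR d) OR a   [eliminate IMPLIES]
= NOT (NOT (NOT (NOT c AND NOT e) OR (a IMPLIES (NOT c AND d))) OR d) OR a   [eliminate IMPLIES]
= NOT (NOT (NOT (NOT c AND NOT e) OR NOT a OR (NOT c AND d)) OR d) OR a   [eliminate IMPLIES]
= (NOT NOT (NOT (NOT c AND NOT e) OR NOT a OR (NOT c AND d)) AND NOT d) OR a   [De Morgan]
= ((NOT (NOT c AND NOT e) OR NOT a OR (NOT c AND d)) AND NOT d) OR a   [double negation]
= ((NOT NOT c OR NOT NOT e OR NOT a OR (NOT c AND d)) AND NOT d) OR a   [De Morgan]
= ((c OR NOT NOT e OR NOT a OR (NOT c AND d)) AND NOT d) OR a   [double negation]
= ((c OR e OR NOT a OR (NOT c AND d)) AND NOT d) OR a   [double negation]
= (c OR e OR NOT a OR NOT c OR a) AND (c OR e OR NOT a OR d OR a) AND (NOT d OR a)   [distribute OR over AND]
= NOT d OR a   [simplify]

NOT d OR a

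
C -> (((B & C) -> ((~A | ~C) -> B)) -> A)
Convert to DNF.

~C | A

C -> (((B & C) -> ((~A | ~C) -> B)) -> A)
= ~C | (((B & C) -> ((~A | ~C) -> B)) -> A)   (eliminate ->)
= ~C | ~((B & C) -> ((~A | ~C) -> B)) | A   (eliminate ->)
= ~C | ~(~(B & C) | ((~A | ~C) -> B)) | A   (eliminate ->)
= ~C | ~(~(B & C) | ~(~A | ~C) | B) | A   (eliminate ->)
= ~C | (~~(B & C) & ~~(~A | ~C) & ~B) | A   (De Morgan)
= ~C | (B & C & ~~(~A | ~C) & ~B) | A   (double negation)
= ~C | (B & C & (~A | ~C) & ~B) | A   (double negation)
= ~C | (B & C & ~A & ~B) | (B & C & ~C & ~B) | A   (distribute & over |)
= ~C | A   (simplify)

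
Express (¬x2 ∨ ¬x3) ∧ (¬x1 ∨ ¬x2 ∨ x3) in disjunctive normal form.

(¬x2 ∨ ¬x3) ∧ (¬x1 ∨ ¬x2 ∨ x3)
= (¬x2 ∧ ¬x1) ∨ (¬x2 ∧ ¬x2) ∨ (¬x2 ∧ x3) ∨ (¬x3 ∧ ¬x1) ∨ (¬x3 ∧ ¬x2) ∨ (¬x3 ∧ x3)   [distribute ∧ over ∨]
= ¬x2 ∨ (¬x3 ∧ ¬x1)   [simplify]

¬x2 ∨ (¬x3 ∧ ¬x1)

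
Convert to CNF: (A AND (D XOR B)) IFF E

(NOT A OR NOT D OR B OR E) AND (NOT A OR NOT B OR D OR E) AND (NOT E OR A) AND (NOT E OR D OR B) AND (NOT E OR NOT D OR NOT B)

(A AND (D XOR B)) IFF E
≡ ((A AND (D XOR B)) IMPLIES E) AND (E IMPLIES (A AND (D XOR B)))   (eliminate IFF)
≡ (NOT (A AND (D XOR B)) OR E) AND (E IMPLIES (A AND (D XOR B)))   (eliminate IMPLIES)
≡ (NOT (A AND (D OR B) AND NOT (D AND B)) OR E) AND (E IMPLIES (A AND (D XOR B)))   (expand XOR)
≡ (NOT (A AND (D OR B) AND NOT (D AND B)) OR E) AND (NOT E OR (A AND (D XOR B)))   (eliminate IMPLIES)
≡ (NOT (A AND (D OR B) AND NOT (D AND B)) OR E) AND (NOT E OR (A AND (D OR B) AND NOT (D AND B)))   (expand XOR)
≡ (NOT A OR NOT (D OR B) OR NOT NOT (D AND B) OR E) AND (NOT E OR (A AND (D OR B) AND NOT (D AND B)))   (De Morgan)
≡ (NOT A OR (NOT D AND NOT B) OR NOT NOT (D AND B) OR E) AND (NOT E OR (A AND (D OR B) AND NOT (D AND B)))   (De Morgan)
≡ (NOT A OR (NOT D AND NOT B) OR (D AND B) OR E) AND (NOT E OR (A AND (D OR B) AND NOT (D AND B)))   (double negation)
≡ (NOT A OR (NOT D AND NOT B) OR (D AND B) OR E) AND (NOT E OR (A AND (D OR B) AND (NOT D OR NOT B)))   (De Morgan)
≡ (NOT A OR NOT D OR D OR E) AND (NOT A OR NOT D OR B OR E) AND (NOT A OR NOT B OR D OR E) AND (NOT A OR NOT B OR B OR E) AND (NOT E OR A) AND (NOT E OR D OR B) AND (NOT E OR NOT D OR NOT B)   (distribute OR over AND)
≡ (NOT A OR NOT D OR B OR E) AND (NOT A OR NOT B OR D OR E) AND (NOT E OR A) AND (NOT E OR D OR B) AND (NOT E OR NOT D OR NOT B)   (simplify)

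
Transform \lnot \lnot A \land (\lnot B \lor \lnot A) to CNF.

\lnot \lnot A \land (\lnot B \lor \lnot A)
⇔ A \land (\lnot B \lor \lnot A)   [double negation]

A \land (\lnot B \lor \lnot A)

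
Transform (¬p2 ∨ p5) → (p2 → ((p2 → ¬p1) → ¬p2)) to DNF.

(p2 ∧ ¬p5) ∨ ¬p2 ∨ (p2 ∧ p1)

(¬p2 ∨ p5) → (p2 → ((p2 → ¬p1) → ¬p2))
≡ ¬(¬p2 ∨ p5) ∨ (p2 → ((p2 → ¬p1) → ¬p2))   [eliminate →]
≡ ¬(¬p2 ∨ p5) ∨ ¬p2 ∨ ((p2 → ¬p1) → ¬p2)   [eliminate →]
≡ ¬(¬p2 ∨ p5) ∨ ¬p2 ∨ ¬(p2 → ¬p1) ∨ ¬p2   [eliminate →]
≡ ¬(¬p2 ∨ p5) ∨ ¬p2 ∨ ¬(¬p2 ∨ ¬p1) ∨ ¬p2   [eliminate →]
≡ (¬¬p2 ∧ ¬p5) ∨ ¬p2 ∨ ¬(¬p2 ∨ ¬p1) ∨ ¬p2   [De Morgan]
≡ (p2 ∧ ¬p5) ∨ ¬p2 ∨ ¬(¬p2 ∨ ¬p1) ∨ ¬p2   [double negation]
≡ (p2 ∧ ¬p5) ∨ ¬p2 ∨ (¬¬p2 ∧ ¬¬p1) ∨ ¬p2   [De Morgan]
≡ (p2 ∧ ¬p5) ∨ ¬p2 ∨ (p2 ∧ ¬¬p1) ∨ ¬p2   [double negation]
≡ (p2 ∧ ¬p5) ∨ ¬p2 ∨ (p2 ∧ p1) ∨ ¬p2   [double negation]
≡ (p2 ∧ ¬p5) ∨ ¬p2 ∨ (p2 ∧ p1)   [simplify]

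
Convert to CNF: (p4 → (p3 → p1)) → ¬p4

(p3 ∨ ¬p4) ∧ (¬p1 ∨ ¬p4)

(p4 → (p3 → p1)) → ¬p4
≡ ¬(p4 → (p3 → p1)) ∨ ¬p4   [eliminate →]
≡ ¬(¬p4 ∨ (p3 → p1)) ∨ ¬p4   [eliminate →]
≡ ¬(¬p4 ∨ ¬p3 ∨ p1) ∨ ¬p4   [eliminate →]
≡ (¬¬p4 ∧ ¬¬p3 ∧ ¬p1) ∨ ¬p4   [De Morgan]
≡ (p4 ∧ ¬¬p3 ∧ ¬p1) ∨ ¬p4   [double negation]
≡ (p4 ∧ p3 ∧ ¬p1) ∨ ¬p4   [double negation]
≡ (p4 ∨ ¬p4) ∧ (p3 ∨ ¬p4) ∧ (¬p1 ∨ ¬p4)   [distribute ∨ over ∧]
≡ (p3 ∨ ¬p4) ∧ (¬p1 ∨ ¬p4)   [simplify]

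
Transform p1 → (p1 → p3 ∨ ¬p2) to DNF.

¬p1 ∨ p3 ∨ ¬p2

p1 → (p1 → p3 ∨ ¬p2)
= ¬p1 ∨ (p1 → p3 ∨ ¬p2)   — eliminate →
= ¬p1 ∨ ¬p1 ∨ p3 ∨ ¬p2   — eliminate →
= ¬p1 ∨ p3 ∨ ¬p2   — simplify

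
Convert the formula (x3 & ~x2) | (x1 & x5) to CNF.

(x3 & ~x2) | (x1 & x5)
≡ (x3 | x1) & (x3 | x5) & (~x2 | x1) & (~x2 | x5)   (distribute | over &)

(x3 | x1) & (x3 | x5) & (~x2 | x1) & (~x2 | x5)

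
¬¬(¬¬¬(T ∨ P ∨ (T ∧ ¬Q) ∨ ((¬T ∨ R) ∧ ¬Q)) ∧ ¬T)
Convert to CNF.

¬¬(¬¬¬(T ∨ P ∨ (T ∧ ¬Q) ∨ ((¬T ∨ R) ∧ ¬Q)) ∧ ¬T)
≡ ¬¬¬(T ∨ P ∨ (T ∧ ¬Q) ∨ ((¬T ∨ R) ∧ ¬Q)) ∧ ¬T
≡ ¬(T ∨ P ∨ (T ∧ ¬Q) ∨ ((¬T ∨ R) ∧ ¬Q)) ∧ ¬T
≡ ¬T ∧ ¬P ∧ ¬(T ∧ ¬Q) ∧ ¬((¬T ∨ R) ∧ ¬Q) ∧ ¬T
≡ ¬T ∧ ¬P ∧ (¬T ∨ ¬¬Q) ∧ ¬((¬T ∨ R) ∧ ¬Q) ∧ ¬T
≡ ¬T ∧ ¬P ∧ (¬T ∨ Q) ∧ ¬((¬T ∨ R) ∧ ¬Q) ∧ ¬T
≡ ¬T ∧ ¬P ∧ (¬T ∨ Q) ∧ (¬(¬T ∨ R) ∨ ¬¬Q) ∧ ¬T
≡ ¬T ∧ ¬P ∧ (¬T ∨ Q) ∧ ((¬¬T ∧ ¬R) ∨ ¬¬Q) ∧ ¬T
≡ ¬T ∧ ¬P ∧ (¬T ∨ Q) ∧ ((T ∧ ¬R) ∨ ¬¬Q) ∧ ¬T
≡ ¬T ∧ ¬P ∧ (¬T ∨ Q) ∧ ((T ∧ ¬R) ∨ Q) ∧ ¬T
≡ ¬T ∧ ¬P ∧ (¬T ∨ Q) ∧ (T ∨ Q) ∧ (¬R ∨ Q) ∧ ¬T
≡ ¬T ∧ ¬P ∧ (T ∨ Q) ∧ (¬R ∨ Q)

¬T ∧ ¬P ∧ (T ∨ Q) ∧ (¬R ∨ Q)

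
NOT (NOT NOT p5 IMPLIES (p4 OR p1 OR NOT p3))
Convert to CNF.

p5 AND NOT p4 AND NOT p1 AND p3

NOT (NOT NOT p5 IMPLIES (p4 OR p1 OR NOT p3))
= NOT (NOT NOT NOT p5 OR p4 OR p1 OR NOT p3)   — eliminate IMPLIES
= NOT NOT NOT NOT p5 AND NOT p4 AND NOT p1 AND NOT NOT p3   — De Morgan
= NOT NOT p5 AND NOT p4 AND NOT p1 AND NOT NOT p3   — double negation
= p5 AND NOT p4 AND NOT p1 AND NOT NOT p3   — double negation
= p5 AND NOT p4 AND NOT p1 AND p3   — double negation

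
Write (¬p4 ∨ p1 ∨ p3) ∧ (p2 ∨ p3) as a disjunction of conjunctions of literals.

(¬p4 ∨ p1 ∨ p3) ∧ (p2 ∨ p3)
≡ (¬p4 ∧ p2) ∨ (¬p4 ∧ p3) ∨ (p1 ∧ p2) ∨ (p1 ∧ p3) ∨ (p3 ∧ p2) ∨ (p3 ∧ p3)   [distribute ∧ over ∨]
≡ (¬p4 ∧ p2) ∨ (p1 ∧ p2) ∨ p3   [simplify]

(¬p4 ∧ p2) ∨ (p1 ∧ p2) ∨ p3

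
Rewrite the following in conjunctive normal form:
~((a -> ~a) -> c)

~((a -> ~a) -> c)
= ~(~(a -> ~a) | c)   (eliminate ->)
= ~(~(~a | ~a) | c)   (eliminate ->)
= ~~(~a | ~a) & ~c   (De Morgan)
= (~a | ~a) & ~c   (double negation)
= ~a & ~c   (simplify)

~a & ~c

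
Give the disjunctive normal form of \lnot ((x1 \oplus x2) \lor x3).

\lnot ((x1 \oplus x2) \lor x3)
⇔ \lnot ((x1 \land \lnot x2) \lor (\lnot x1 \land x2) \lor x3)   (expand \oplus)
⇔ \lnot (x1 \land \lnot x2) \land \lnot (\lnot x1 \land x2) \land \lnot x3   (De Morgan)
⇔ (\lnot x1 \lor \lnot \lnot x2) \land \lnot (\lnot x1 \land x2) \land \lnot x3   (De Morgan)
⇔ (\lnot x1 \lor x2) \land \lnot (\lnot x1 \land x2) \land \lnot x3   (double negation)
⇔ (\lnot x1 \lor x2) \land (\lnot \lnot x1 \lor \lnot x2) \land \lnot x3   (De Morgan)
⇔ (\lnot x1 \lor x2) \land (x1 \lor \lnot x2) \land \lnot x3   (double negation)
⇔ (\lnot x1 \land x1 \land \lnot x3) \lor (\lnot x1 \land \lnot x2 \land \lnot x3) \lor (x2 \land x1 \land \lnot x3) \lor (x2 \land \lnot x2 \land \lnot x3)   (distribute \land over \lor)
⇔ (\lnot x1 \land \lnot x2 \land \lnot x3) \lor (x2 \land x1 \land \lnot x3)   (simplify)

(\lnot x1 \land \lnot x2 \land \lnot x3) \lor (x2 \land x1 \land \lnot x3)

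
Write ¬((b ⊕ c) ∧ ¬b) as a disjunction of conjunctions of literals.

¬((b ⊕ c) ∧ ¬b)
≡ ¬(((b ∧ ¬c) ∨ (¬b ∧ c)) ∧ ¬b)   [expand ⊕]
≡ ¬((b ∧ ¬c) ∨ (¬b ∧ c)) ∨ ¬¬b   [De Morgan]
≡ (¬(b ∧ ¬c) ∧ ¬(¬b ∧ c)) ∨ ¬¬b   [De Morgan]
≡ ((¬b ∨ ¬¬c) ∧ ¬(¬b ∧ c)) ∨ ¬¬b   [De Morgan]
≡ ((¬b ∨ c) ∧ ¬(¬b ∧ c)) ∨ ¬¬b   [double negation]
≡ ((¬b ∨ c) ∧ (¬¬b ∨ ¬c)) ∨ ¬¬b   [De Morgan]
≡ ((¬b ∨ c) ∧ (b ∨ ¬c)) ∨ ¬¬b   [double negation]
≡ ((¬b ∨ c) ∧ (b ∨ ¬c)) ∨ b   [double negation]
≡ (¬b ∧ b) ∨ (¬b ∧ ¬c) ∨ (c ∧ b) ∨ (c ∧ ¬c) ∨ b   [distribute ∧ over ∨]
≡ (¬b ∧ ¬c) ∨ b   [simplify]

(¬b ∧ ¬c) ∨ b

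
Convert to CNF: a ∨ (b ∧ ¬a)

a ∨ b

a ∨ (b ∧ ¬a)
≡ (a ∨ b) ∧ (a ∨ ¬a)   — distribute ∨ over ∧
≡ a ∨ b   — simplify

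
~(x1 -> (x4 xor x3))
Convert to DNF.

~(x1 -> (x4 xor x3))
≡ ~(~x1 | (x4 xor x3))   (eliminate ->)
≡ ~(~x1 | (x4 & ~x3) | (~x4 & x3))   (expand xor)
≡ ~~x1 & ~(x4 & ~x3) & ~(~x4 & x3)   (De Morgan)
≡ x1 & ~(x4 & ~x3) & ~(~x4 & x3)   (double negation)
≡ x1 & (~x4 | ~~x3) & ~(~x4 & x3)   (De Morgan)
≡ x1 & (~x4 | x3) & ~(~x4 & x3)   (double negation)
≡ x1 & (~x4 | x3) & (~~x4 | ~x3)   (De Morgan)
≡ x1 & (~x4 | x3) & (x4 | ~x3)   (double negation)
≡ (x1 & ~x4 & x4) | (x1 & ~x4 & ~x3) | (x1 & x3 & x4) | (x1 & x3 & ~x3)   (distribute & over |)
≡ (x1 & ~x4 & ~x3) | (x1 & x3 & x4)   (simplify)

(x1 & ~x4 & ~x3) | (x1 & x3 & x4)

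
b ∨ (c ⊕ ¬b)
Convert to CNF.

b ∨ (c ⊕ ¬b)
≡ b ∨ ((c ∨ ¬b) ∧ ¬(c ∧ ¬b))   [expand ⊕]
≡ b ∨ ((c ∨ ¬b) ∧ (¬c ∨ ¬¬b))   [De Morgan]
≡ b ∨ ((c ∨ ¬b) ∧ (¬c ∨ b))   [double negation]
≡ (b ∨ c ∨ ¬b) ∧ (b ∨ ¬c ∨ b)   [distribute ∨ over ∧]
≡ b ∨ ¬c   [simplify]

b ∨ ¬c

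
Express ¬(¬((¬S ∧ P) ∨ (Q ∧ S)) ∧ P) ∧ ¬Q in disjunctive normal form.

¬(¬((¬S ∧ P) ∨ (Q ∧ S)) ∧ P) ∧ ¬Q
= (¬¬((¬S ∧ P) ∨ (Q ∧ S)) ∨ ¬P) ∧ ¬Q   — De Morgan
= ((¬S ∧ P) ∨ (Q ∧ S) ∨ ¬P) ∧ ¬Q   — double negation
= (¬S ∧ P ∧ ¬Q) ∨ (Q ∧ S ∧ ¬Q) ∨ (¬P ∧ ¬Q)   — distribute ∧ over ∨
= (¬S ∧ P ∧ ¬Q) ∨ (¬P ∧ ¬Q)   — simplify

(¬S ∧ P ∧ ¬Q) ∨ (¬P ∧ ¬Q)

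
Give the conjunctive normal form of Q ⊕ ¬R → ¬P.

Q ⊕ ¬R → ¬P
= ¬(Q ⊕ ¬R) ∨ ¬P   (eliminate →)
= ¬((Q ∨ ¬R) ∧ ¬(Q ∧ ¬R)) ∨ ¬P   (expand ⊕)
= ¬(Q ∨ ¬R) ∨ ¬¬(Q ∧ ¬R) ∨ ¬P   (De Morgan)
= ¬Q ∧ ¬¬R ∨ ¬¬(Q ∧ ¬R) ∨ ¬P   (De Morgan)
= ¬Q ∧ R ∨ ¬¬(Q ∧ ¬R) ∨ ¬P   (double negation)
= ¬Q ∧ R ∨ Q ∧ ¬R ∨ ¬P   (double negation)
= (¬Q ∨ Q ∨ ¬P) ∧ (¬Q ∨ ¬R ∨ ¬P) ∧ (R ∨ Q ∨ ¬P) ∧ (R ∨ ¬R ∨ ¬P)   (distribute ∨ over ∧)
= (¬Q ∨ ¬R ∨ ¬P) ∧ (R ∨ Q ∨ ¬P)   (simplify)

(¬Q ∨ ¬R ∨ ¬P) ∧ (R ∨ Q ∨ ¬P)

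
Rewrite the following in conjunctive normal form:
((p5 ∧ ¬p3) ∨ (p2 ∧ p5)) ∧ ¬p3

((p5 ∧ ¬p3) ∨ (p2 ∧ p5)) ∧ ¬p3
⇔ (p5 ∨ p2) ∧ (p5 ∨ p5) ∧ (¬p3 ∨ p2) ∧ (¬p3 ∨ p5) ∧ ¬p3   [distribute ∨ over ∧]
⇔ p5 ∧ ¬p3   [simplify]

p5 ∧ ¬p3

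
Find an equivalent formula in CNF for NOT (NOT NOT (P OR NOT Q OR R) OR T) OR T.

(NOT P OR T) AND (Q OR T) AND (NOT R OR T)

NOT (NOT NOT (P OR NOT Q OR R) OR T) OR T
= (NOT NOT NOT (P OR NOT Q OR R) AND NOT T) OR T   (De Morgan)
= (NOT (P OR NOT Q OR R) AND NOT T) OR T   (double negation)
= (NOT P AND NOT NOT Q AND NOT R AND NOT T) OR T   (De Morgan)
= (NOT P AND Q AND NOT R AND NOT T) OR T   (double negation)
= (NOT P OR T) AND (Q OR T) AND (NOT R OR T) AND (NOT T OR T)   (distribute OR over AND)
= (NOT P OR T) AND (Q OR T) AND (NOT R OR T)   (simplify)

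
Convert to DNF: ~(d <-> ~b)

(d & b) | (~b & ~d)

~(d <-> ~b)
≡ ~((d -> ~b) & (~b -> d))   [eliminate <->]
≡ ~((~d | ~b) & (~b -> d))   [eliminate ->]
≡ ~((~d | ~b) & (~~b | d))   [eliminate ->]
≡ ~(~d | ~b) | ~(~~b | d)   [De Morgan]
≡ (~~d & ~~b) | ~(~~b | d)   [De Morgan]
≡ (d & ~~b) | ~(~~b | d)   [double negation]
≡ (d & b) | ~(~~b | d)   [double negation]
≡ (d & b) | (~~~b & ~d)   [De Morgan]
≡ (d & b) | (~b & ~d)   [double negation]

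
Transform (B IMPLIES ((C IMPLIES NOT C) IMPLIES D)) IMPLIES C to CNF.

(B OR C) AND (NOT D OR C)

(B IMPLIES ((C IMPLIES NOT C) IMPLIES D)) IMPLIES C
≡ NOT (B IMPLIES ((C IMPLIES NOT C) IMPLIES D)) OR C
≡ NOT (NOT B OR ((C IMPLIES NOT C) IMPLIES D)) OR C
≡ NOT (NOT B OR NOT (C IMPLIES NOT C) OR D) OR C
≡ NOT (NOT B OR NOT (NOT C OR NOT C) OR D) OR C
≡ (NOT NOT B AND NOT NOT (NOT C OR NOT C) AND NOT D) OR C
≡ (B AND NOT NOT (NOT C OR NOT C) AND NOT D) OR C
≡ (B AND (NOT C OR NOT C) AND NOT D) OR C
≡ (B OR C) AND (NOT C OR NOT C OR C) AND (NOT D OR C)
≡ (B OR C) AND (NOT D OR C)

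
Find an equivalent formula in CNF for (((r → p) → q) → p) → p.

(((r → p) → q) → p) → p
⇔ ¬(((r → p) → q) → p) ∨ p
⇔ ¬(¬((r → p) → q) ∨ p) ∨ p
⇔ ¬(¬(¬(r → p) ∨ q) ∨ p) ∨ p
⇔ ¬(¬(¬(¬r ∨ p) ∨ q) ∨ p) ∨ p
⇔ (¬¬(¬(¬r ∨ p) ∨ q) ∧ ¬p) ∨ p
⇔ ((¬(¬r ∨ p) ∨ q) ∧ ¬p) ∨ p
⇔ (((¬¬r ∧ ¬p) ∨ q) ∧ ¬p) ∨ p
⇔ (((r ∧ ¬p) ∨ q) ∧ ¬p) ∨ p
⇔ (r ∨ q ∨ p) ∧ (¬p ∨ q ∨ p) ∧ (¬p ∨ p)
⇔ r ∨ q ∨ p

r ∨ q ∨ p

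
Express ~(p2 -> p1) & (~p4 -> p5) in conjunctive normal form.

~(p2 -> p1) & (~p4 -> p5)
= ~(~p2 | p1) & (~p4 -> p5)   [eliminate ->]
= ~(~p2 | p1) & (~~p4 | p5)   [eliminate ->]
= ~~p2 & ~p1 & (~~p4 | p5)   [De Morgan]
= p2 & ~p1 & (~~p4 | p5)   [double negation]
= p2 & ~p1 & (p4 | p5)   [double negation]

p2 & ~p1 & (p4 | p5)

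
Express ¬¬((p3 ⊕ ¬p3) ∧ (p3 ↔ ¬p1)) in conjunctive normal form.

¬¬((p3 ⊕ ¬p3) ∧ (p3 ↔ ¬p1))
= ¬¬((p3 ∨ ¬p3) ∧ ¬(p3 ∧ ¬p3) ∧ (p3 ↔ ¬p1))   [expand ⊕]
= ¬¬((p3 ∨ ¬p3) ∧ ¬(p3 ∧ ¬p3) ∧ (p3 → ¬p1) ∧ (¬p1 → p3))   [eliminate ↔]
= ¬¬((p3 ∨ ¬p3) ∧ ¬(p3 ∧ ¬p3) ∧ (¬p3 ∨ ¬p1) ∧ (¬p1 → p3))   [eliminate →]
= ¬¬((p3 ∨ ¬p3) ∧ ¬(p3 ∧ ¬p3) ∧ (¬p3 ∨ ¬p1) ∧ (¬¬p1 ∨ p3))   [eliminate →]
= (p3 ∨ ¬p3) ∧ ¬(p3 ∧ ¬p3) ∧ (¬p3 ∨ ¬p1) ∧ (¬¬p1 ∨ p3)   [double negation]
= (p3 ∨ ¬p3) ∧ (¬p3 ∨ ¬¬p3) ∧ (¬p3 ∨ ¬p1) ∧ (¬¬p1 ∨ p3)   [De Morgan]
= (p3 ∨ ¬p3) ∧ (¬p3 ∨ p3) ∧ (¬p3 ∨ ¬p1) ∧ (¬¬p1 ∨ p3)   [double negation]
= (p3 ∨ ¬p3) ∧ (¬p3 ∨ p3) ∧ (¬p3 ∨ ¬p1) ∧ (p1 ∨ p3)   [double negation]
= (¬p3 ∨ ¬p1) ∧ (p1 ∨ p3)   [simplify]

(¬p3 ∨ ¬p1) ∧ (p1 ∨ p3)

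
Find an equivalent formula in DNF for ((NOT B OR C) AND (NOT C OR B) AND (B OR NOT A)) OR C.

(NOT B AND NOT C AND NOT A) OR C

((NOT B OR C) AND (NOT C OR B) AND (B OR NOT A)) OR C
≡ (NOT B AND NOT C AND B) OR (NOT B AND NOT C AND NOT A) OR (NOT B AND B AND B) OR (NOT B AND B AND NOT A) OR (C AND NOT C AND B) OR (C AND NOT C AND NOT A) OR (C AND B AND B) OR (C AND B AND NOT A) OR C   [distribute AND over OR]
≡ (NOT B AND NOT C AND NOT A) OR C   [simplify]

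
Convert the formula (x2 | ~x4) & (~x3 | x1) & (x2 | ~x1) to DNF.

(x2 | ~x4) & (~x3 | x1) & (x2 | ~x1)
≡ (x2 & ~x3 & x2) | (x2 & ~x3 & ~x1) | (x2 & x1 & x2) | (x2 & x1 & ~x1) | (~x4 & ~x3 & x2) | (~x4 & ~x3 & ~x1) | (~x4 & x1 & x2) | (~x4 & x1 & ~x1)   (distribute & over |)
≡ (x2 & ~x3) | (x2 & x1) | (~x4 & ~x3 & ~x1)   (simplify)

(x2 & ~x3) | (x2 & x1) | (~x4 & ~x3 & ~x1)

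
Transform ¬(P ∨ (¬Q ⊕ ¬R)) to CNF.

¬(P ∨ (¬Q ⊕ ¬R))
= ¬(P ∨ ((¬Q ∨ ¬R) ∧ ¬(¬Q ∧ ¬R)))   (expand ⊕)
= ¬P ∧ ¬((¬Q ∨ ¬R) ∧ ¬(¬Q ∧ ¬R))   (De Morgan)
= ¬P ∧ (¬(¬Q ∨ ¬R) ∨ ¬¬(¬Q ∧ ¬R))   (De Morgan)
= ¬P ∧ ((¬¬Q ∧ ¬¬R) ∨ ¬¬(¬Q ∧ ¬R))   (De Morgan)
= ¬P ∧ ((Q ∧ ¬¬R) ∨ ¬¬(¬Q ∧ ¬R))   (double negation)
= ¬P ∧ ((Q ∧ R) ∨ ¬¬(¬Q ∧ ¬R))   (double negation)
= ¬P ∧ ((Q ∧ R) ∨ (¬Q ∧ ¬R))   (double negation)
= ¬P ∧ (Q ∨ ¬Q) ∧ (Q ∨ ¬R) ∧ (R ∨ ¬Q) ∧ (R ∨ ¬R)   (distribute ∨ over ∧)
= ¬P ∧ (Q ∨ ¬R) ∧ (R ∨ ¬Q)   (simplify)

¬P ∧ (Q ∨ ¬R) ∧ (R ∨ ¬Q)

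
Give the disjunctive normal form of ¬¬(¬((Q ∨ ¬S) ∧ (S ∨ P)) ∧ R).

(¬Q ∧ S ∧ R) ∨ (¬S ∧ ¬P ∧ R)

¬¬(¬((Q ∨ ¬S) ∧ (S ∨ P)) ∧ R)
⇔ ¬((Q ∨ ¬S) ∧ (S ∨ P)) ∧ R
⇔ (¬(Q ∨ ¬S) ∨ ¬(S ∨ P)) ∧ R
⇔ ((¬Q ∧ ¬¬S) ∨ ¬(S ∨ P)) ∧ R
⇔ ((¬Q ∧ S) ∨ ¬(S ∨ P)) ∧ R
⇔ ((¬Q ∧ S) ∨ (¬S ∧ ¬P)) ∧ R
⇔ (¬Q ∧ S ∧ R) ∨ (¬S ∧ ¬P ∧ R)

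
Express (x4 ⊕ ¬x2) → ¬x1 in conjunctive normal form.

(x4 ⊕ ¬x2) → ¬x1
= ¬(x4 ⊕ ¬x2) ∨ ¬x1   — eliminate →
= ¬((x4 ∨ ¬x2) ∧ ¬(x4 ∧ ¬x2)) ∨ ¬x1   — expand ⊕
= ¬(x4 ∨ ¬x2) ∨ ¬¬(x4 ∧ ¬x2) ∨ ¬x1   — De Morgan
= (¬x4 ∧ ¬¬x2) ∨ ¬¬(x4 ∧ ¬x2) ∨ ¬x1   — De Morgan
= (¬x4 ∧ x2) ∨ ¬¬(x4 ∧ ¬x2) ∨ ¬x1   — double negation
= (¬x4 ∧ x2) ∨ (x4 ∧ ¬x2) ∨ ¬x1   — double negation
= (¬x4 ∨ x4 ∨ ¬x1) ∧ (¬x4 ∨ ¬x2 ∨ ¬x1) ∧ (x2 ∨ x4 ∨ ¬x1) ∧ (x2 ∨ ¬x2 ∨ ¬x1)   — distribute ∨ over ∧
= (¬x4 ∨ ¬x2 ∨ ¬x1) ∧ (x2 ∨ x4 ∨ ¬x1)   — simplify

(¬x4 ∨ ¬x2 ∨ ¬x1) ∧ (x2 ∨ x4 ∨ ¬x1)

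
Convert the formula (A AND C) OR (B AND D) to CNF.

(A OR B) AND (A OR D) AND (C OR B) AND (C OR D)

(A AND C) OR (B AND D)
≡ (A OR B) AND (A OR D) AND (C OR B) AND (C OR D)   [distribute OR over AND]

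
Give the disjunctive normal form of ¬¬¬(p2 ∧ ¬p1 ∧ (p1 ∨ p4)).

¬¬¬(p2 ∧ ¬p1 ∧ (p1 ∨ p4))
⇔ ¬(p2 ∧ ¬p1 ∧ (p1 ∨ p4))   [double negation]
⇔ ¬p2 ∨ ¬¬p1 ∨ ¬(p1 ∨ p4)   [De Morgan]
⇔ ¬p2 ∨ p1 ∨ ¬(p1 ∨ p4)   [double negation]
⇔ ¬p2 ∨ p1 ∨ (¬p1 ∧ ¬p4)   [De Morgan]

¬p2 ∨ p1 ∨ (¬p1 ∧ ¬p4)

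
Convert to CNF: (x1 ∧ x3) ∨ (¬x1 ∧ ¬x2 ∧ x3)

(x1 ∨ ¬x2) ∧ x3

(x1 ∧ x3) ∨ (¬x1 ∧ ¬x2 ∧ x3)
⇔ (x1 ∨ ¬x1) ∧ (x1 ∨ ¬x2) ∧ (x1 ∨ x3) ∧ (x3 ∨ ¬x1) ∧ (x3 ∨ ¬x2) ∧ (x3 ∨ x3)   (distribute ∨ over ∧)
⇔ (x1 ∨ ¬x2) ∧ x3   (simplify)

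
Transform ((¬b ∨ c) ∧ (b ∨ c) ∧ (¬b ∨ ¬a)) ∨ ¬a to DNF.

((¬b ∨ c) ∧ (b ∨ c) ∧ (¬b ∨ ¬a)) ∨ ¬a
= (¬b ∧ b ∧ ¬b) ∨ (¬b ∧ b ∧ ¬a) ∨ (¬b ∧ c ∧ ¬b) ∨ (¬b ∧ c ∧ ¬a) ∨ (c ∧ b ∧ ¬b) ∨ (c ∧ b ∧ ¬a) ∨ (c ∧ c ∧ ¬b) ∨ (c ∧ c ∧ ¬a) ∨ ¬a   [distribute ∧ over ∨]
= (¬b ∧ c) ∨ ¬a   [simplify]

(¬b ∧ c) ∨ ¬a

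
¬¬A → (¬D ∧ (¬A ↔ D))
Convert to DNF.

¬¬A → (¬D ∧ (¬A ↔ D))
≡ ¬¬¬A ∨ (¬D ∧ (¬A ↔ D))
≡ ¬¬¬A ∨ (¬D ∧ (¬A → D) ∧ (D → ¬A))
≡ ¬¬¬A ∨ (¬D ∧ (¬¬A ∨ D) ∧ (D → ¬A))
≡ ¬¬¬A ∨ (¬D ∧ (¬¬A ∨ D) ∧ (¬D ∨ ¬A))
≡ ¬A ∨ (¬D ∧ (¬¬A ∨ D) ∧ (¬D ∨ ¬A))
≡ ¬A ∨ (¬D ∧ (A ∨ D) ∧ (¬D ∨ ¬A))
≡ ¬A ∨ (¬D ∧ A ∧ ¬D) ∨ (¬D ∧ A ∧ ¬A) ∨ (¬D ∧ D ∧ ¬D) ∨ (¬D ∧ D ∧ ¬A)
≡ ¬A ∨ (¬D ∧ A)

¬A ∨ (¬D ∧ A)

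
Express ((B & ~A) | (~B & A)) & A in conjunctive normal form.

(~A | ~B) & A

((B & ~A) | (~B & A)) & A
≡ (B | ~B) & (B | A) & (~A | ~B) & (~A | A) & A
≡ (~A | ~B) & A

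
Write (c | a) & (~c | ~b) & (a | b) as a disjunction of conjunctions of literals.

(c | a) & (~c | ~b) & (a | b)
≡ (c & ~c & a) | (c & ~c & b) | (c & ~b & a) | (c & ~b & b) | (a & ~c & a) | (a & ~c & b) | (a & ~b & a) | (a & ~b & b)   [distribute & over |]
≡ (a & ~c) | (a & ~b)   [simplify]

(a & ~c) | (a & ~b)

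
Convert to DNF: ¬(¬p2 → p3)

¬p2 ∧ ¬p3

¬(¬p2 → p3)
⇔ ¬(¬¬p2 ∨ p3)   — eliminate →
⇔ ¬¬¬p2 ∧ ¬p3   — De Morgan
⇔ ¬p2 ∧ ¬p3   — double negation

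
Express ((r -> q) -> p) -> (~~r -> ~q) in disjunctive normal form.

(q & ~p) | ~r | ~q

((r -> q) -> p) -> (~~r -> ~q)
⇔ ~((r -> q) -> p) | (~~r -> ~q)   (eliminate ->)
⇔ ~(~(r -> q) | p) | (~~r -> ~q)   (eliminate ->)
⇔ ~(~(~r | q) | p) | (~~r -> ~q)   (eliminate ->)
⇔ ~(~(~r | q) | p) | ~~~r | ~q   (eliminate ->)
⇔ (~~(~r | q) & ~p) | ~~~r | ~q   (De Morgan)
⇔ ((~r | q) & ~p) | ~~~r | ~q   (double negation)
⇔ ((~r | q) & ~p) | ~r | ~q   (double negation)
⇔ (~r & ~p) | (q & ~p) | ~r | ~q   (distribute & over |)
⇔ (q & ~p) | ~r | ~q   (simplify)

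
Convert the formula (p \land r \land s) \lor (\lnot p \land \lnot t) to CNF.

(p \lor \lnot t) \land (r \lor \lnot p) \land (r \lor \lnot t) \land (s \lor \lnot p) \land (s \lor \lnot t)

(p \land r \land s) \lor (\lnot p \land \lnot t)
⇔ (p \lor \lnot p) \land (p \lor \lnot t) \land (r \lor \lnot p) \land (r \lor \lnot t) \land (s \lor \lnot p) \land (s \lor \lnot t)   [distribute \lor over \land]
⇔ (p \lor \lnot t) \land (r \lor \lnot p) \land (r \lor \lnot t) \land (s \lor \lnot p) \land (s \lor \lnot t)   [simplify]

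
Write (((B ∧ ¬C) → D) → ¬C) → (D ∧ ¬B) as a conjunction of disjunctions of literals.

(C ∨ D) ∧ (C ∨ ¬B)

(((B ∧ ¬C) → D) → ¬C) → (D ∧ ¬B)
⇔ ¬(((B ∧ ¬C) → D) → ¬C) ∨ (D ∧ ¬B)   (eliminate →)
⇔ ¬(¬((B ∧ ¬C) → D) ∨ ¬C) ∨ (D ∧ ¬B)   (eliminate →)
⇔ ¬(¬(¬(B ∧ ¬C) ∨ D) ∨ ¬C) ∨ (D ∧ ¬B)   (eliminate →)
⇔ (¬¬(¬(B ∧ ¬C) ∨ D) ∧ ¬¬C) ∨ (D ∧ ¬B)   (De Morgan)
⇔ ((¬(B ∧ ¬C) ∨ D) ∧ ¬¬C) ∨ (D ∧ ¬B)   (double negation)
⇔ ((¬B ∨ ¬¬C ∨ D) ∧ ¬¬C) ∨ (D ∧ ¬B)   (De Morgan)
⇔ ((¬B ∨ C ∨ D) ∧ ¬¬C) ∨ (D ∧ ¬B)   (double negation)
⇔ ((¬B ∨ C ∨ D) ∧ C) ∨ (D ∧ ¬B)   (double negation)
⇔ (¬B ∨ C ∨ D ∨ D) ∧ (¬B ∨ C ∨ D ∨ ¬B) ∧ (C ∨ D) ∧ (C ∨ ¬B)   (distribute ∨ over ∧)
⇔ (C ∨ D) ∧ (C ∨ ¬B)   (simplify)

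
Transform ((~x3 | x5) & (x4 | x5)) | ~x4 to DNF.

(~x3 & x4) | x5 | ~x4

((~x3 | x5) & (x4 | x5)) | ~x4
= (~x3 & x4) | (~x3 & x5) | (x5 & x4) | (x5 & x5) | ~x4   [distribute & over |]
= (~x3 & x4) | x5 | ~x4   [simplify]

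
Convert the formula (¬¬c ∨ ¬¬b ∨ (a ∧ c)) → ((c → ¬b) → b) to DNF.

(¬¬c ∨ ¬¬b ∨ (a ∧ c)) → ((c → ¬b) → b)
⇔ ¬(¬¬c ∨ ¬¬b ∨ (a ∧ c)) ∨ ((c → ¬b) → b)   (eliminate →)
⇔ ¬(¬¬c ∨ ¬¬b ∨ (a ∧ c)) ∨ ¬(c → ¬b) ∨ b   (eliminate →)
⇔ ¬(¬¬c ∨ ¬¬b ∨ (a ∧ c)) ∨ ¬(¬c ∨ ¬b) ∨ b   (eliminate →)
⇔ (¬¬¬c ∧ ¬¬¬b ∧ ¬(a ∧ c)) ∨ ¬(¬c ∨ ¬b) ∨ b   (De Morgan)
⇔ (¬c ∧ ¬¬¬b ∧ ¬(a ∧ c)) ∨ ¬(¬c ∨ ¬b) ∨ b   (double negation)
⇔ (¬c ∧ ¬b ∧ ¬(a ∧ c)) ∨ ¬(¬c ∨ ¬b) ∨ b   (double negation)
⇔ (¬c ∧ ¬b ∧ (¬a ∨ ¬c)) ∨ ¬(¬c ∨ ¬b) ∨ b   (De Morgan)
⇔ (¬c ∧ ¬b ∧ (¬a ∨ ¬c)) ∨ (¬¬c ∧ ¬¬b) ∨ b   (De Morgan)
⇔ (¬c ∧ ¬b ∧ (¬a ∨ ¬c)) ∨ (c ∧ ¬¬b) ∨ b   (double negation)
⇔ (¬c ∧ ¬b ∧ (¬a ∨ ¬c)) ∨ (c ∧ b) ∨ b   (double negation)
⇔ (¬c ∧ ¬b ∧ ¬a) ∨ (¬c ∧ ¬b ∧ ¬c) ∨ (c ∧ b) ∨ b   (distribute ∧ over ∨)
⇔ (¬c ∧ ¬b) ∨ b   (simplify)

(¬c ∧ ¬b) ∨ b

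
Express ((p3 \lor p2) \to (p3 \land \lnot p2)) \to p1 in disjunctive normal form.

p2 \lor p1

((p3 \lor p2) \to (p3 \land \lnot p2)) \to p1
≡ \lnot ((p3 \lor p2) \to (p3 \land \lnot p2)) \lor p1   [eliminate \to]
≡ \lnot (\lnot (p3 \lor p2) \lor (p3 \land \lnot p2)) \lor p1   [eliminate \to]
≡ (\lnot \lnot (p3 \lor p2) \land \lnot (p3 \land \lnot p2)) \lor p1   [De Morgan]
≡ ((p3 \lor p2) \land \lnot (p3 \land \lnot p2)) \lor p1   [double negation]
≡ ((p3 \lor p2) \land (\lnot p3 \lor \lnot \lnot p2)) \lor p1   [De Morgan]
≡ ((p3 \lor p2) \land (\lnot p3 \lor p2)) \lor p1   [double negation]
≡ (p3 \land \lnot p3) \lor (p3 \land p2) \lor (p2 \land \lnot p3) \lor (p2 \land p2) \lor p1   [distribute \land over \lor]
≡ p2 \lor p1   [simplify]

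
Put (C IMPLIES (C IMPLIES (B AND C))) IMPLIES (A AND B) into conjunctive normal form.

(C OR A) AND (C OR B) AND (NOT B OR NOT C OR A)

(C IMPLIES (C IMPLIES (B AND C))) IMPLIES (A AND B)
⇔ NOT (C IMPLIES (C IMPLIES (B AND C))) OR (A AND B)   (eliminate IMPLIES)
⇔ NOT (NOT C OR (C IMPLIES (B AND C))) OR (A AND B)   (eliminate IMPLIES)
⇔ NOT (NOT C OR NOT C OR (B AND C)) OR (A AND B)   (eliminate IMPLIES)
⇔ (NOT NOT C AND NOT NOT C AND NOT (B AND C)) OR (A AND B)   (De Morgan)
⇔ (C AND NOT NOT C AND NOT (B AND C)) OR (A AND B)   (double negation)
⇔ (C AND C AND NOT (B AND C)) OR (A AND B)   (double negation)
⇔ (C AND C AND (NOT B OR NOT C)) OR (A AND B)   (De Morgan)
⇔ (C OR A) AND (C OR B) AND (C OR A) AND (C OR B) AND (NOT B OR NOT C OR A) AND (NOT B OR NOT C OR B)   (distribute OR over AND)
⇔ (C OR A) AND (C OR B) AND (NOT B OR NOT C OR A)   (simplify)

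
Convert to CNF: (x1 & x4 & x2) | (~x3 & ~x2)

(x1 | ~x3) & (x1 | ~x2) & (x4 | ~x3) & (x4 | ~x2) & (x2 | ~x3)

(x1 & x4 & x2) | (~x3 & ~x2)
≡ (x1 | ~x3) & (x1 | ~x2) & (x4 | ~x3) & (x4 | ~x2) & (x2 | ~x3) & (x2 | ~x2)
≡ (x1 | ~x3) & (x1 | ~x2) & (x4 | ~x3) & (x4 | ~x2) & (x2 | ~x3)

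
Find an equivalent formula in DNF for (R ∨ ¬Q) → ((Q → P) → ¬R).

(Q ∧ ¬P) ∨ ¬R

(R ∨ ¬Q) → ((Q → P) → ¬R)
≡ ¬(R ∨ ¬Q) ∨ ((Q → P) → ¬R)
≡ ¬(R ∨ ¬Q) ∨ ¬(Q → P) ∨ ¬R
≡ ¬(R ∨ ¬Q) ∨ ¬(¬Q ∨ P) ∨ ¬R
≡ (¬R ∧ ¬¬Q) ∨ ¬(¬Q ∨ P) ∨ ¬R
≡ (¬R ∧ Q) ∨ ¬(¬Q ∨ P) ∨ ¬R
≡ (¬R ∧ Q) ∨ (¬¬Q ∧ ¬P) ∨ ¬R
≡ (¬R ∧ Q) ∨ (Q ∧ ¬P) ∨ ¬R
≡ (Q ∧ ¬P) ∨ ¬R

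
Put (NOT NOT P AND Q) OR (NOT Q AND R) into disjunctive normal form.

(P AND Q) OR (NOT Q AND R)

(NOT NOT P AND Q) OR (NOT Q AND R)
⇔ (P AND Q) OR (NOT Q AND R)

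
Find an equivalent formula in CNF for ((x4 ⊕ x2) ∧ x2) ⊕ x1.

(¬x4 ∨ ¬x2 ∨ x1) ∧ (x2 ∨ x1) ∧ (¬x2 ∨ x4 ∨ ¬x1)

((x4 ⊕ x2) ∧ x2) ⊕ x1
= (((x4 ⊕ x2) ∧ x2) ∨ x1) ∧ ¬((x4 ⊕ x2) ∧ x2 ∧ x1)   — expand ⊕
= (((x4 ∨ x2) ∧ ¬(x4 ∧ x2) ∧ x2) ∨ x1) ∧ ¬((x4 ⊕ x2) ∧ x2 ∧ x1)   — expand ⊕
= (((x4 ∨ x2) ∧ ¬(x4 ∧ x2) ∧ x2) ∨ x1) ∧ ¬((x4 ∨ x2) ∧ ¬(x4 ∧ x2) ∧ x2 ∧ x1)   — expand ⊕
= (((x4 ∨ x2) ∧ (¬x4 ∨ ¬x2) ∧ x2) ∨ x1) ∧ ¬((x4 ∨ x2) ∧ ¬(x4 ∧ x2) ∧ x2 ∧ x1)   — De Morgan
= (((x4 ∨ x2) ∧ (¬x4 ∨ ¬x2) ∧ x2) ∨ x1) ∧ (¬(x4 ∨ x2) ∨ ¬¬(x4 ∧ x2) ∨ ¬x2 ∨ ¬x1)   — De Morgan
= (((x4 ∨ x2) ∧ (¬x4 ∨ ¬x2) ∧ x2) ∨ x1) ∧ ((¬x4 ∧ ¬x2) ∨ ¬¬(x4 ∧ x2) ∨ ¬x2 ∨ ¬x1)   — De Morgan
= (((x4 ∨ x2) ∧ (¬x4 ∨ ¬x2) ∧ x2) ∨ x1) ∧ ((¬x4 ∧ ¬x2) ∨ (x4 ∧ x2) ∨ ¬x2 ∨ ¬x1)   — double negation
= (x4 ∨ x2 ∨ x1) ∧ (¬x4 ∨ ¬x2 ∨ x1) ∧ (x2 ∨ x1) ∧ (¬x4 ∨ x4 ∨ ¬x2 ∨ ¬x1) ∧ (¬x4 ∨ x2 ∨ ¬x2 ∨ ¬x1) ∧ (¬x2 ∨ x4 ∨ ¬x2 ∨ ¬x1) ∧ (¬x2 ∨ x2 ∨ ¬x2 ∨ ¬x1)   — distribute ∨ over ∧
= (¬x4 ∨ ¬x2 ∨ x1) ∧ (x2 ∨ x1) ∧ (¬x2 ∨ x4 ∨ ¬x1)   — simplify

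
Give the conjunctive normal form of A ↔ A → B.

A ↔ A → B
≡ (A → (A → B)) ∧ ((A → B) → A)   [eliminate ↔]
≡ (¬A ∨ (A → B)) ∧ ((A → B) → A)   [eliminate →]
≡ (¬A ∨ ¬A ∨ B) ∧ ((A → B) → A)   [eliminate →]
≡ (¬A ∨ ¬A ∨ B) ∧ (¬(A → B) ∨ A)   [eliminate →]
≡ (¬A ∨ ¬A ∨ B) ∧ (¬(¬A ∨ B) ∨ A)   [eliminate →]
≡ (¬A ∨ ¬A ∨ B) ∧ (¬¬A ∧ ¬B ∨ A)   [De Morgan]
≡ (¬A ∨ ¬A ∨ B) ∧ (A ∧ ¬B ∨ A)   [double negation]
≡ (¬A ∨ ¬A ∨ B) ∧ (A ∨ A) ∧ (¬B ∨ A)   [distribute ∨ over ∧]
≡ (¬A ∨ B) ∧ A   [simplify]

(¬A ∨ B) ∧ A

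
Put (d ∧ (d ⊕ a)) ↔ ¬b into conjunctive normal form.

(d ∧ (d ⊕ a)) ↔ ¬b
≡ ((d ∧ (d ⊕ a)) → ¬b) ∧ (¬b → (d ∧ (d ⊕ a)))
≡ (¬(d ∧ (d ⊕ a)) ∨ ¬b) ∧ (¬b → (d ∧ (d ⊕ a)))
≡ (¬(d ∧ (d ∨ a) ∧ ¬(d ∧ a)) ∨ ¬b) ∧ (¬b → (d ∧ (d ⊕ a)))
≡ (¬(d ∧ (d ∨ a) ∧ ¬(d ∧ a)) ∨ ¬b) ∧ (¬¬b ∨ (d ∧ (d ⊕ a)))
≡ (¬(d ∧ (d ∨ a) ∧ ¬(d ∧ a)) ∨ ¬b) ∧ (¬¬b ∨ (d ∧ (d ∨ a) ∧ ¬(d ∧ a)))
≡ (¬d ∨ ¬(d ∨ a) ∨ ¬¬(d ∧ a) ∨ ¬b) ∧ (¬¬b ∨ (d ∧ (d ∨ a) ∧ ¬(d ∧ a)))
≡ (¬d ∨ (¬d ∧ ¬a) ∨ ¬¬(d ∧ a) ∨ ¬b) ∧ (¬¬b ∨ (d ∧ (d ∨ a) ∧ ¬(d ∧ a)))
≡ (¬d ∨ (¬d ∧ ¬a) ∨ (d ∧ a) ∨ ¬b) ∧ (¬¬b ∨ (d ∧ (d ∨ a) ∧ ¬(d ∧ a)))
≡ (¬d ∨ (¬d ∧ ¬a) ∨ (d ∧ a) ∨ ¬b) ∧ (b ∨ (d ∧ (d ∨ a) ∧ ¬(d ∧ a)))
≡ (¬d ∨ (¬d ∧ ¬a) ∨ (d ∧ a) ∨ ¬b) ∧ (b ∨ (d ∧ (d ∨ a) ∧ (¬d ∨ ¬a)))
≡ (¬d ∨ ¬d ∨ d ∨ ¬b) ∧ (¬d ∨ ¬d ∨ a ∨ ¬b) ∧ (¬d ∨ ¬a ∨ d ∨ ¬b) ∧ (¬d ∨ ¬a ∨ a ∨ ¬b) ∧ (b ∨ d) ∧ (b ∨ d ∨ a) ∧ (b ∨ ¬d ∨ ¬a)
≡ (¬d ∨ a ∨ ¬b) ∧ (b ∨ d) ∧ (b ∨ ¬d ∨ ¬a)

(¬d ∨ a ∨ ¬b) ∧ (b ∨ d) ∧ (b ∨ ¬d ∨ ¬a)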